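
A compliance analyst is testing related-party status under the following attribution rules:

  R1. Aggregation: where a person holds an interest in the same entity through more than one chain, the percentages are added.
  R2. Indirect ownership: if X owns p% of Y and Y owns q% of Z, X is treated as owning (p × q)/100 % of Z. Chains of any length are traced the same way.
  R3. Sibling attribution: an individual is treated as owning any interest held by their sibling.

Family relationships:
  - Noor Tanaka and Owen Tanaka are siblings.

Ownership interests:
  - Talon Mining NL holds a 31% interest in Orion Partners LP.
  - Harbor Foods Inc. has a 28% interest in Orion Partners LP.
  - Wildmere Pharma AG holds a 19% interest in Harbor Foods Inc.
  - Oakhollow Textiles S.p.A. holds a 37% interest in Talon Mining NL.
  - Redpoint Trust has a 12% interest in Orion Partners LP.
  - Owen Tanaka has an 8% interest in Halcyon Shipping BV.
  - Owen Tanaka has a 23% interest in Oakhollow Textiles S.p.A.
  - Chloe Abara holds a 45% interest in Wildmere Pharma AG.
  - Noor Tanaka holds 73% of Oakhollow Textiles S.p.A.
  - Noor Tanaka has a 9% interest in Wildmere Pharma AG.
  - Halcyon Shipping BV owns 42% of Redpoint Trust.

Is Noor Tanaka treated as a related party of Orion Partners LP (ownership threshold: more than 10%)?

By sibling attribution (R3), Noor Tanaka is treated as also owning Owen Tanaka's interest in Oakhollow Textiles S.p.A, giving 73% + 23% = 96%.
By sibling attribution (R3), Noor Tanaka is treated as owning Owen Tanaka's 8% interest in Halcyon Shipping BV.
Chain via Wildmere Pharma AG → Harbor Foods Inc. (R2): 9% × 19% × 28% = 0.4788% of Orion Partners LP.
Chain via Oakhollow Textiles S.p.A. → Talon Mining NL (R2): 96% × 37% × 31% = 11.0112% of Orion Partners LP.
Chain via Halcyon Shipping BV → Redpoint Trust (R2): 8% × 42% × 12% = 0.4032% of Orion Partners LP.
Aggregating (R1): 0.4788% + 11.0112% + 0.4032% = 11.8932%.
11.8932% exceeds the 10% threshold, so Noor is a related party to Orion Partners LP.

Yes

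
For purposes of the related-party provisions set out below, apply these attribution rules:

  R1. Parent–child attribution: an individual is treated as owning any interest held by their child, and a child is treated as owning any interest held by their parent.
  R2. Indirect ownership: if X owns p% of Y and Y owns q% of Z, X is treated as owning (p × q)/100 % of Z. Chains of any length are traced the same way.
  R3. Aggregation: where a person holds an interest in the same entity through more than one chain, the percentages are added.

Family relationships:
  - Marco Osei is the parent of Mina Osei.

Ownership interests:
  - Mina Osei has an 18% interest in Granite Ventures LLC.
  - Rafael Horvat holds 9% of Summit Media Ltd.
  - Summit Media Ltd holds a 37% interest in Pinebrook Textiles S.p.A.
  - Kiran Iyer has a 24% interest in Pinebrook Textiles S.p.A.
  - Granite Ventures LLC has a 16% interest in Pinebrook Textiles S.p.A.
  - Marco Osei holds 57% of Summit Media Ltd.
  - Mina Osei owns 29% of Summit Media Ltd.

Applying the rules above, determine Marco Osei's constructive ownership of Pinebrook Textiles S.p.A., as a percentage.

34.7%

By parent–child attribution (R1), Marco Osei is treated as also owning Mina Osei's interest in Summit Media Ltd, giving 57% + 29% = 86%.
By parent–child attribution (R1), Marco Osei is treated as owning Mina Osei's 18% interest in Granite Ventures LLC.
Chain via Summit Media Ltd (R2): 86% × 37% = 31.82% of Pinebrook Textiles S.p.A.
Chain via Granite Ventures LLC (R2): 18% × 16% = 2.88% of Pinebrook Textiles S.p.A.
Aggregating (R3): 31.82% + 2.88% = 34.7%.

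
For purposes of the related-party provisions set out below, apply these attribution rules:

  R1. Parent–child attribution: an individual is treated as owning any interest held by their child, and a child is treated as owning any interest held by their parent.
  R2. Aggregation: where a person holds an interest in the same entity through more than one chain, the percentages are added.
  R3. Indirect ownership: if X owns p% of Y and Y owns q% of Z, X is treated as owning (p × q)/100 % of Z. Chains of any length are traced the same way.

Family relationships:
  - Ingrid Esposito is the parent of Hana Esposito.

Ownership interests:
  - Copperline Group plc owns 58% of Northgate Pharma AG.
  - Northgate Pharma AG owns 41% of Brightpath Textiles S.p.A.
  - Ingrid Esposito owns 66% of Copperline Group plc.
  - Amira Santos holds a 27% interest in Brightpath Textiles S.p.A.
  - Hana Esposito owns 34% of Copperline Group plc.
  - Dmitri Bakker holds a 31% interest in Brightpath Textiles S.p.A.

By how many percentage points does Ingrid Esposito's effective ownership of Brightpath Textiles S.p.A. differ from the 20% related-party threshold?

By parent–child attribution (R1), Ingrid Esposito is treated as also owning Hana Esposito's interest in Copperline Group plc, giving 66% + 34% = 100%.
Chain via Copperline Group plc → Northgate Pharma AG (R3): 100% × 58% × 41% = 23.78% of Brightpath Textiles S.p.A.
23.78% exceeds the 20% threshold by 3.78 percentage points.

3.78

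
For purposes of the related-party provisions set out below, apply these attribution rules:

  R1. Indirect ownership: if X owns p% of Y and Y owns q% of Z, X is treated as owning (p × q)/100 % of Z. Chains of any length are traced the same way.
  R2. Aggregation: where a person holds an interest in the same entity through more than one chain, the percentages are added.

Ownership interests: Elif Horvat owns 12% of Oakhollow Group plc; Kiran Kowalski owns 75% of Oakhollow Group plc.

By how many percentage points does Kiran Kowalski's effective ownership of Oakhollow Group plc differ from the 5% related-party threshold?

70

Direct interest in Oakhollow Group plc: 75%.
75% exceeds the 5% threshold by 70 percentage points.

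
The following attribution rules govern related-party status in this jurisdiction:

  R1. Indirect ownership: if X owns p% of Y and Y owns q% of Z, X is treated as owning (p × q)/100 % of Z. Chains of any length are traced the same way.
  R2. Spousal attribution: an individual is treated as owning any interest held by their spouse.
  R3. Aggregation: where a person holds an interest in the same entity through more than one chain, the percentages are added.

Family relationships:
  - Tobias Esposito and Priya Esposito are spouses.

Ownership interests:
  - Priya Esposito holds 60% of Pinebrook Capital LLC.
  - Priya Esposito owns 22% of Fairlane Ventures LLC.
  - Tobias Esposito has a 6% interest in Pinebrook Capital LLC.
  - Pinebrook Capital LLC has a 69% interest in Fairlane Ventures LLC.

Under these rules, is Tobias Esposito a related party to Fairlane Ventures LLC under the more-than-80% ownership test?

No

By spousal attribution (R2), Tobias Esposito is treated as also owning Priya Esposito's interest in Pinebrook Capital LLC, giving 6% + 60% = 66%.
By spousal attribution (R2), Tobias Esposito is treated as owning Priya Esposito's 22% interest in Fairlane Ventures LLC.
Chain via Pinebrook Capital LLC (R1): 66% × 69% = 45.54% of Fairlane Ventures LLC.
Direct interest in Fairlane Ventures LLC: 22%.
Aggregating (R3): 45.54% + 22% = 67.54%.
67.54% does not exceed the 80% threshold, so Tobias is not a related party to Fairlane Ventures LLC.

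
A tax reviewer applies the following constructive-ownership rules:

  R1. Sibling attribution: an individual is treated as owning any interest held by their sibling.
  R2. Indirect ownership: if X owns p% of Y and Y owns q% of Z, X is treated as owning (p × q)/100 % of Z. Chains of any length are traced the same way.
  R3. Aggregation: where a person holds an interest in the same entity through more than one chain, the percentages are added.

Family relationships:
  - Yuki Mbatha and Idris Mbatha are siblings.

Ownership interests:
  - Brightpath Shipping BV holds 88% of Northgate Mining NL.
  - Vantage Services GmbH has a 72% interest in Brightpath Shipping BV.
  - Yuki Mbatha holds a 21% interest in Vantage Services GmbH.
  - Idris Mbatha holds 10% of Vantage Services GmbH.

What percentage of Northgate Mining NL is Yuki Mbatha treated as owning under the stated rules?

19.6416%

By sibling attribution (R1), Yuki Mbatha is treated as also owning Idris Mbatha's interest in Vantage Services GmbH, giving 21% + 10% = 31%.
Chain via Vantage Services GmbH → Brightpath Shipping BV (R2): 31% × 72% × 88% = 19.6416% of Northgate Mining NL.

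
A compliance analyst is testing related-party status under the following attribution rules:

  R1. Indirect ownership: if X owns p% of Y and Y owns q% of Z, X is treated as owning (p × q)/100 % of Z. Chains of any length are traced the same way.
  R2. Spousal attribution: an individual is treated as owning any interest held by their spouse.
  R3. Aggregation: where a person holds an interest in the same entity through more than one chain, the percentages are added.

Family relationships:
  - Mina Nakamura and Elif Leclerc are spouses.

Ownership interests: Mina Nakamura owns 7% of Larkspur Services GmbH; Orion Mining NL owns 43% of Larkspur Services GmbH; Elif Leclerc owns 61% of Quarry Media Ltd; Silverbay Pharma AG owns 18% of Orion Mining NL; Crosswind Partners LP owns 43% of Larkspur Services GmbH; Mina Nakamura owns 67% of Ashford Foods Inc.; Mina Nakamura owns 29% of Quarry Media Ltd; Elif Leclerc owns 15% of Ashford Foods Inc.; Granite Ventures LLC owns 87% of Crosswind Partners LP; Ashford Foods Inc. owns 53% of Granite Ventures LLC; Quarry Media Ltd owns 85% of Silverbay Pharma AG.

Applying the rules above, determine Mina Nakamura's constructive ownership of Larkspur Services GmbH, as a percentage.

By spousal attribution (R2), Mina Nakamura is treated as also owning Elif Leclerc's interest in Quarry Media Ltd, giving 29% + 61% = 90%.
By spousal attribution (R2), Mina Nakamura is treated as also owning Elif Leclerc's interest in Ashford Foods Inc, giving 67% + 15% = 82%.
Chain via Quarry Media Ltd → Silverbay Pharma AG → Orion Mining NL (R1): 90% × 85% × 18% × 43% = 5.9211% of Larkspur Services GmbH.
Chain via Ashford Foods Inc. → Granite Ventures LLC → Crosswind Partners LP (R1): 82% × 53% × 87% × 43% = 16.258386% of Larkspur Services GmbH.
Direct interest in Larkspur Services GmbH: 7%.
Aggregating (R3): 5.9211% + 16.258386% + 7% = 29.179486%.

29.179486%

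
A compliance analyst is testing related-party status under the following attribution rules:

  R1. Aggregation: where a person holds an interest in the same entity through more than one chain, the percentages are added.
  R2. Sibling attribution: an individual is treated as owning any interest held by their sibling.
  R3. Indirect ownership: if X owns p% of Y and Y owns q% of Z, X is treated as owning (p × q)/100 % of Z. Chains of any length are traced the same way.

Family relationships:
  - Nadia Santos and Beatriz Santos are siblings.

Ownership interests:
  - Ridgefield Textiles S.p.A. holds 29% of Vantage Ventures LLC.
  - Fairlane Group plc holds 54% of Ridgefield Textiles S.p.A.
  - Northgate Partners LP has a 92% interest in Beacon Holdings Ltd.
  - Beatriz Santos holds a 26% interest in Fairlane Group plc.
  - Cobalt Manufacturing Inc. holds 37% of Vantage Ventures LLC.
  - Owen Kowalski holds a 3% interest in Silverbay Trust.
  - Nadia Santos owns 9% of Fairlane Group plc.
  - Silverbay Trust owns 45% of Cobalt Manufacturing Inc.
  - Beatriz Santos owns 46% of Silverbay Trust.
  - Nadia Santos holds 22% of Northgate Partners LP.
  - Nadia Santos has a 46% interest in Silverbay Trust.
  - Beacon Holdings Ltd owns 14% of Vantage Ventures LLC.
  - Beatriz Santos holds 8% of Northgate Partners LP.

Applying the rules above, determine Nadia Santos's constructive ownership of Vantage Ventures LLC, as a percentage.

24.663%

By sibling attribution (R2), Nadia Santos is treated as also owning Beatriz Santos's interest in Northgate Partners LP, giving 22% + 8% = 30%.
By sibling attribution (R2), Nadia Santos is treated as also owning Beatriz Santos's interest in Silverbay Trust, giving 46% + 46% = 92%.
By sibling attribution (R2), Nadia Santos is treated as also owning Beatriz Santos's interest in Fairlane Group plc, giving 9% + 26% = 35%.
Chain via Northgate Partners LP → Beacon Holdings Ltd (R3): 30% × 92% × 14% = 3.864% of Vantage Ventures LLC.
Chain via Silverbay Trust → Cobalt Manufacturing Inc. (R3): 92% × 45% × 37% = 15.318% of Vantage Ventures LLC.
Chain via Fairlane Group plc → Ridgefield Textiles S.p.A. (R3): 35% × 54% × 29% = 5.481% of Vantage Ventures LLC.
Aggregating (R1): 3.864% + 15.318% + 5.481% = 24.663%.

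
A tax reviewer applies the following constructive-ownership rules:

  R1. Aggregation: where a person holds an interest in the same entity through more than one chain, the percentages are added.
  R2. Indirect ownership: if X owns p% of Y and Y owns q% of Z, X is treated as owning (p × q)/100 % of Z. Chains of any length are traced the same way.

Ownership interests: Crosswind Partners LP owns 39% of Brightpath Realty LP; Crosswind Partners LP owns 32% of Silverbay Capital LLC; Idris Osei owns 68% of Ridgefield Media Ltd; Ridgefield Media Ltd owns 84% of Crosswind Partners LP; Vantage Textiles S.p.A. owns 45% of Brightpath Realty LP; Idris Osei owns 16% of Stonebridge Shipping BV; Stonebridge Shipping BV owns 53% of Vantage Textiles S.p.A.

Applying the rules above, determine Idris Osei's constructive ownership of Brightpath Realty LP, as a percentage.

Chain via Stonebridge Shipping BV → Vantage Textiles S.p.A. (R2): 16% × 53% × 45% = 3.816% of Brightpath Realty LP.
Chain via Ridgefield Media Ltd → Crosswind Partners LP (R2): 68% × 84% × 39% = 22.2768% of Brightpath Realty LP.
Aggregating (R1): 3.816% + 22.2768% = 26.0928%.

26.0928%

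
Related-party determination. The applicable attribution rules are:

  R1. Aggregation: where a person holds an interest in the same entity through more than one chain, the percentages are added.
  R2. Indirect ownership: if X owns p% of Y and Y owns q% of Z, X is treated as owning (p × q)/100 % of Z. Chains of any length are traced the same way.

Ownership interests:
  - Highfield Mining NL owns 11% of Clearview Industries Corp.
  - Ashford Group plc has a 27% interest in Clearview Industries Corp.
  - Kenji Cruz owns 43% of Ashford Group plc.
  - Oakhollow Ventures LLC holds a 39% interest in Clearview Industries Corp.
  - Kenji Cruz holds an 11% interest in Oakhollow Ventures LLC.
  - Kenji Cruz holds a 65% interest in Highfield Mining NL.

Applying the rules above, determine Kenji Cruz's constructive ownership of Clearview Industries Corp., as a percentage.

23.05%

Chain via Highfield Mining NL (R2): 65% × 11% = 7.15% of Clearview Industries Corp.
Chain via Oakhollow Ventures LLC (R2): 11% × 39% = 4.29% of Clearview Industries Corp.
Chain via Ashford Group plc (R2): 43% × 27% = 11.61% of Clearview Industries Corp.
Aggregating (R1): 7.15% + 4.29% + 11.61% = 23.05%.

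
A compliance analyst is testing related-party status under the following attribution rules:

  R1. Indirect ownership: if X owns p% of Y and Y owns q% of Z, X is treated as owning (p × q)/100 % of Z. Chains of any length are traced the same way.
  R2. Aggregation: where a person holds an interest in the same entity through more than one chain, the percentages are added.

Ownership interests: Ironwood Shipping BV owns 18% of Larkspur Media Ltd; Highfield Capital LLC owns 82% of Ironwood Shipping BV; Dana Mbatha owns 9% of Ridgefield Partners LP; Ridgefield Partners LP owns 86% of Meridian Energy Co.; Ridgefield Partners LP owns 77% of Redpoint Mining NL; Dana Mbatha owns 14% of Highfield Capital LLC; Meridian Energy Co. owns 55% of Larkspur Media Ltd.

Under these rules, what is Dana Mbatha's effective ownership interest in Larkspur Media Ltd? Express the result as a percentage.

Chain via Highfield Capital LLC → Ironwood Shipping BV (R1): 14% × 82% × 18% = 2.0664% of Larkspur Media Ltd.
Chain via Ridgefield Partners LP → Meridian Energy Co. (R1): 9% × 86% × 55% = 4.257% of Larkspur Media Ltd.
Aggregating (R2): 2.0664% + 4.257% = 6.3234%.

6.3234%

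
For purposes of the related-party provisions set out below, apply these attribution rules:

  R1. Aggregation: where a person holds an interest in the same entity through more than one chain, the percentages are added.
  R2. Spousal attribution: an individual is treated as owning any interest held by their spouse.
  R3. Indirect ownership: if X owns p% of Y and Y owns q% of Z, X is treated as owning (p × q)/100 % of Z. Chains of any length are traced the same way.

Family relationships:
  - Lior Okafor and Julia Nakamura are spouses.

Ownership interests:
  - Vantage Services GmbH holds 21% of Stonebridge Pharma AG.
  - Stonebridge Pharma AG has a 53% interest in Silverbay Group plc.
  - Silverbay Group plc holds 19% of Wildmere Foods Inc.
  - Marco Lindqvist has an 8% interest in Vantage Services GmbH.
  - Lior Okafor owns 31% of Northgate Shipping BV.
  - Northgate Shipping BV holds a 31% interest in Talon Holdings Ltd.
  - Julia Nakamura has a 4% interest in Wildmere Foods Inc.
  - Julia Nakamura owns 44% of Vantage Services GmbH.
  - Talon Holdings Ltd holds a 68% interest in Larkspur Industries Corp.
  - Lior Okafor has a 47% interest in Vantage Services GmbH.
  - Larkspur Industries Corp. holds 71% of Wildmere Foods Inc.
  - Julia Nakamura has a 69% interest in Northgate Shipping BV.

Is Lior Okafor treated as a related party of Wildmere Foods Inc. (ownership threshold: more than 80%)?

No

By spousal attribution (R2), Lior Okafor is treated as also owning Julia Nakamura's interest in Vantage Services GmbH, giving 47% + 44% = 91%.
By spousal attribution (R2), Lior Okafor is treated as also owning Julia Nakamura's interest in Northgate Shipping BV, giving 31% + 69% = 100%.
By spousal attribution (R2), Lior Okafor is treated as owning Julia Nakamura's 4% interest in Wildmere Foods Inc.
Chain via Vantage Services GmbH → Stonebridge Pharma AG → Silverbay Group plc (R3): 91% × 21% × 53% × 19% = 1.924377% of Wildmere Foods Inc.
Chain via Northgate Shipping BV → Talon Holdings Ltd → Larkspur Industries Corp. (R3): 100% × 31% × 68% × 71% = 14.9668% of Wildmere Foods Inc.
Direct interest in Wildmere Foods Inc: 4%.
Aggregating (R1): 1.924377% + 14.9668% + 4% = 20.891177%.
20.891177% does not exceed the 80% threshold, so Lior is not a related party to Wildmere Foods Inc.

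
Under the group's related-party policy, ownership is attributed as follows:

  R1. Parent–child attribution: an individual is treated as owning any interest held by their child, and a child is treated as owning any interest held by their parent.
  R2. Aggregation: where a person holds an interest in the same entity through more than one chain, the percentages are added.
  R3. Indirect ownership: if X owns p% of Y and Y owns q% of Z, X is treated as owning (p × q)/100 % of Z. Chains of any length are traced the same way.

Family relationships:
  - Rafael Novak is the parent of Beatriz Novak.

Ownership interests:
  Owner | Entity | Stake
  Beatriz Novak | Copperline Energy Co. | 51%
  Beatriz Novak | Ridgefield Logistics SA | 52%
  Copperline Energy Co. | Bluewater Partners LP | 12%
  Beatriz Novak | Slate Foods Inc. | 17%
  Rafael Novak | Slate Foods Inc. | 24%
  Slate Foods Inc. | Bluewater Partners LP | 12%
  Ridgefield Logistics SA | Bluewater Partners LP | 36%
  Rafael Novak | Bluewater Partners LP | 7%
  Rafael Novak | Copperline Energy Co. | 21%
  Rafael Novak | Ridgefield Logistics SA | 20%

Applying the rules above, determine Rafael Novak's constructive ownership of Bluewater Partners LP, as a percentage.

46.48%

By parent–child attribution (R1), Rafael Novak is treated as also owning Beatriz Novak's interest in Ridgefield Logistics SA, giving 20% + 52% = 72%.
By parent–child attribution (R1), Rafael Novak is treated as also owning Beatriz Novak's interest in Copperline Energy Co, giving 21% + 51% = 72%.
By parent–child attribution (R1), Rafael Novak is treated as also owning Beatriz Novak's interest in Slate Foods Inc, giving 24% + 17% = 41%.
Chain via Ridgefield Logistics SA (R3): 72% × 36% = 25.92% of Bluewater Partners LP.
Chain via Copperline Energy Co. (R3): 72% × 12% = 8.64% of Bluewater Partners LP.
Chain via Slate Foods Inc. (R3): 41% × 12% = 4.92% of Bluewater Partners LP.
Direct interest in Bluewater Partners LP: 7%.
Aggregating (R2): 25.92% + 8.64% + 4.92% + 7% = 46.48%.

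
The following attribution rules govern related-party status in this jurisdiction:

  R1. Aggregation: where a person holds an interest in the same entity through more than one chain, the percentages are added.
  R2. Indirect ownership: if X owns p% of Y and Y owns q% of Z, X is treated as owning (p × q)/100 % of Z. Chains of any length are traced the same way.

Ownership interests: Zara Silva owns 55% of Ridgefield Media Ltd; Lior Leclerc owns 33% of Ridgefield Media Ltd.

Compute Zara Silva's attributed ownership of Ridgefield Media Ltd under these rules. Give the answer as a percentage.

Direct interest in Ridgefield Media Ltd: 55%.

55%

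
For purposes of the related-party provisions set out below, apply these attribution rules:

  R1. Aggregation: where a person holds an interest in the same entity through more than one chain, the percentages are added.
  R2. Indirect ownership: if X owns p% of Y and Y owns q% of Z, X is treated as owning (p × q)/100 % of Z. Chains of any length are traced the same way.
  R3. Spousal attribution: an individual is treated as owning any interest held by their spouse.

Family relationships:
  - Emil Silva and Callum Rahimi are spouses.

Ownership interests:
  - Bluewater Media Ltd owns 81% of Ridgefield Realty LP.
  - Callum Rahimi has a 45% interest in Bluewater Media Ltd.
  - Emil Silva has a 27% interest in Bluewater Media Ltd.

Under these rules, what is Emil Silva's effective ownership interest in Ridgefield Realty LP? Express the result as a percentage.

58.32%

By spousal attribution (R3), Emil Silva is treated as also owning Callum Rahimi's interest in Bluewater Media Ltd, giving 27% + 45% = 72%.
Chain via Bluewater Media Ltd (R2): 72% × 81% = 58.32% of Ridgefield Realty LP.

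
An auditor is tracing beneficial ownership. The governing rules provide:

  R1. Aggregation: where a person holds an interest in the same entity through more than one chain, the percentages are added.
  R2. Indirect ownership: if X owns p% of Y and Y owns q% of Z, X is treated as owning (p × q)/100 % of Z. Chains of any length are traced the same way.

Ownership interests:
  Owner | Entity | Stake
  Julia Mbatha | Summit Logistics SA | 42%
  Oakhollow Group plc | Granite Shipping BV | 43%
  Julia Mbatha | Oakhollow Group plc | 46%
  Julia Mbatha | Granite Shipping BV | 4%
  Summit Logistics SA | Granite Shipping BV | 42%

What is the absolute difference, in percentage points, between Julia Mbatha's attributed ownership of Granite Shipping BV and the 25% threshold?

16.42

Chain via Summit Logistics SA (R2): 42% × 42% = 17.64% of Granite Shipping BV.
Chain via Oakhollow Group plc (R2): 46% × 43% = 19.78% of Granite Shipping BV.
Direct interest in Granite Shipping BV: 4%.
Aggregating (R1): 17.64% + 19.78% + 4% = 41.42%.
41.42% exceeds the 25% threshold by 16.42 percentage points.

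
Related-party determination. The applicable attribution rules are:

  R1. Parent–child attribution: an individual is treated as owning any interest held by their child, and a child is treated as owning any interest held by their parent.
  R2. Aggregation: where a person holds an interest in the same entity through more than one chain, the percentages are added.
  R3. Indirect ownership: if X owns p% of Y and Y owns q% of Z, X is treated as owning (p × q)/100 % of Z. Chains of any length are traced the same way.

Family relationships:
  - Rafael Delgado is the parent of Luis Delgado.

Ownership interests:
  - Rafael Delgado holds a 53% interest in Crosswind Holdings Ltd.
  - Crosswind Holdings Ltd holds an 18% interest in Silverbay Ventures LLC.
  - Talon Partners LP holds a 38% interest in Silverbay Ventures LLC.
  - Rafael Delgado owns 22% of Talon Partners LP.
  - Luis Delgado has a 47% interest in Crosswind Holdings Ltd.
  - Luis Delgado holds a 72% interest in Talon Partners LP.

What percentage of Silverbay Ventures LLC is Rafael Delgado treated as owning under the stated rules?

53.72%

By parent–child attribution (R1), Rafael Delgado is treated as also owning Luis Delgado's interest in Talon Partners LP, giving 22% + 72% = 94%.
By parent–child attribution (R1), Rafael Delgado is treated as also owning Luis Delgado's interest in Crosswind Holdings Ltd, giving 53% + 47% = 100%.
Chain via Talon Partners LP (R3): 94% × 38% = 35.72% of Silverbay Ventures LLC.
Chain via Crosswind Holdings Ltd (R3): 100% × 18% = 18% of Silverbay Ventures LLC.
Aggregating (R2): 35.72% + 18% = 53.72%.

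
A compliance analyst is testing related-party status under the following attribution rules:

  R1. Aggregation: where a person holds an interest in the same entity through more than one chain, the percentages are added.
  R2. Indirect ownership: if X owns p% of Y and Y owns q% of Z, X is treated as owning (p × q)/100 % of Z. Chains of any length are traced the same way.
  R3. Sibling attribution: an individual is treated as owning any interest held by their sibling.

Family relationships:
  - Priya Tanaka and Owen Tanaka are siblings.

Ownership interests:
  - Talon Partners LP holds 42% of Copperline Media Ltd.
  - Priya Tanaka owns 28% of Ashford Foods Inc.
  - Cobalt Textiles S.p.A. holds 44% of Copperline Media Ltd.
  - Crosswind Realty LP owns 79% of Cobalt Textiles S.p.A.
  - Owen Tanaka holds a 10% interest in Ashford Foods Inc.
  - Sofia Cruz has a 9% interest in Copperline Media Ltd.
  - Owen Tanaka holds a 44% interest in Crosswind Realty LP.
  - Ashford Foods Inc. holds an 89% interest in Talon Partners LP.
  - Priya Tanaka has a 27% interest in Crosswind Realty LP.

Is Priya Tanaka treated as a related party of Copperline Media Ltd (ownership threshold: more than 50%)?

No

By sibling attribution (R3), Priya Tanaka is treated as also owning Owen Tanaka's interest in Crosswind Realty LP, giving 27% + 44% = 71%.
By sibling attribution (R3), Priya Tanaka is treated as also owning Owen Tanaka's interest in Ashford Foods Inc, giving 28% + 10% = 38%.
Chain via Crosswind Realty LP → Cobalt Textiles S.p.A. (R2): 71% × 79% × 44% = 24.6796% of Copperline Media Ltd.
Chain via Ashford Foods Inc. → Talon Partners LP (R2): 38% × 89% × 42% = 14.2044% of Copperline Media Ltd.
Aggregating (R1): 24.6796% + 14.2044% = 38.884%.
38.884% does not exceed the 50% threshold, so Priya is not a related party to Copperline Media Ltd.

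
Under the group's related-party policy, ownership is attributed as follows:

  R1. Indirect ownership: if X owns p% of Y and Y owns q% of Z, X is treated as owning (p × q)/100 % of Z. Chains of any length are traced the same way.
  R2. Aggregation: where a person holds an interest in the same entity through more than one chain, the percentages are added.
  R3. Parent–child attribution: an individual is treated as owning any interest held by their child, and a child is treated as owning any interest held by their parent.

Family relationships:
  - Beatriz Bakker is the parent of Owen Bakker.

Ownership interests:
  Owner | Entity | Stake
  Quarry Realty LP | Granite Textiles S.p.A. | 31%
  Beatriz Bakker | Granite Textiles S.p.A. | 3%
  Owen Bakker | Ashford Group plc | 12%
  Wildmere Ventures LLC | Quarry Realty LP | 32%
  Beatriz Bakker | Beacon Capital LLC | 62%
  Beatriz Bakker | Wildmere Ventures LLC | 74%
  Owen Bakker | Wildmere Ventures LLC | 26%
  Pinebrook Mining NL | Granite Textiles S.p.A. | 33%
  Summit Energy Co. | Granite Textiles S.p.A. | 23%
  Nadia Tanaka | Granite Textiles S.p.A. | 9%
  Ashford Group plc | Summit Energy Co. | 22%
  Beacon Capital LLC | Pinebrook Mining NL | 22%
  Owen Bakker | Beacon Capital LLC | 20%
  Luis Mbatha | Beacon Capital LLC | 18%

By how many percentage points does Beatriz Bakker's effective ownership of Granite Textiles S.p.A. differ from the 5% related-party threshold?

By parent–child attribution (R3), Beatriz Bakker is treated as also owning Owen Bakker's interest in Beacon Capital LLC, giving 62% + 20% = 82%.
By parent–child attribution (R3), Beatriz Bakker is treated as also owning Owen Bakker's interest in Wildmere Ventures LLC, giving 74% + 26% = 100%.
By parent–child attribution (R3), Beatriz Bakker is treated as owning Owen Bakker's 12% interest in Ashford Group plc.
Chain via Beacon Capital LLC → Pinebrook Mining NL (R1): 82% × 22% × 33% = 5.9532% of Granite Textiles S.p.A.
Chain via Wildmere Ventures LLC → Quarry Realty LP (R1): 100% × 32% × 31% = 9.92% of Granite Textiles S.p.A.
Direct interest in Granite Textiles S.p.A: 3%.
Chain via Ashford Group plc → Summit Energy Co. (R1): 12% × 22% × 23% = 0.6072% of Granite Textiles S.p.A.
Aggregating (R2): 5.9532% + 9.92% + 3% + 0.6072% = 19.4804%.
19.4804% exceeds the 5% threshold by 14.4804 percentage points.

14.4804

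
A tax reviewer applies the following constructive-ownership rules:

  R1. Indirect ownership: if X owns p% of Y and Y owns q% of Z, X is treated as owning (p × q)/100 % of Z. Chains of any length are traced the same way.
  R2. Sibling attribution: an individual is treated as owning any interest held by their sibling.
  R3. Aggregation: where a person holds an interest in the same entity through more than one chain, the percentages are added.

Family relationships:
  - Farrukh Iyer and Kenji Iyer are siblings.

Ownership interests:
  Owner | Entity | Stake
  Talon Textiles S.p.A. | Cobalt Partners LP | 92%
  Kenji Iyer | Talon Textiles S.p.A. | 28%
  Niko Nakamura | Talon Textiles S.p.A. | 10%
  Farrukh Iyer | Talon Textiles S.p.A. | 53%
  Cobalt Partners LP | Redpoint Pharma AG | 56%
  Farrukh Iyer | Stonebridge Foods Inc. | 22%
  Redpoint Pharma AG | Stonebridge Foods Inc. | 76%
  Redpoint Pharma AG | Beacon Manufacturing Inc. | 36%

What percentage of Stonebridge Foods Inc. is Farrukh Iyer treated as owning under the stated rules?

53.715712%

By sibling attribution (R2), Farrukh Iyer is treated as also owning Kenji Iyer's interest in Talon Textiles S.p.A, giving 53% + 28% = 81%.
Chain via Talon Textiles S.p.A. → Cobalt Partners LP → Redpoint Pharma AG (R1): 81% × 92% × 56% × 76% = 31.715712% of Stonebridge Foods Inc.
Direct interest in Stonebridge Foods Inc: 22%.
Aggregating (R3): 31.715712% + 22% = 53.715712%.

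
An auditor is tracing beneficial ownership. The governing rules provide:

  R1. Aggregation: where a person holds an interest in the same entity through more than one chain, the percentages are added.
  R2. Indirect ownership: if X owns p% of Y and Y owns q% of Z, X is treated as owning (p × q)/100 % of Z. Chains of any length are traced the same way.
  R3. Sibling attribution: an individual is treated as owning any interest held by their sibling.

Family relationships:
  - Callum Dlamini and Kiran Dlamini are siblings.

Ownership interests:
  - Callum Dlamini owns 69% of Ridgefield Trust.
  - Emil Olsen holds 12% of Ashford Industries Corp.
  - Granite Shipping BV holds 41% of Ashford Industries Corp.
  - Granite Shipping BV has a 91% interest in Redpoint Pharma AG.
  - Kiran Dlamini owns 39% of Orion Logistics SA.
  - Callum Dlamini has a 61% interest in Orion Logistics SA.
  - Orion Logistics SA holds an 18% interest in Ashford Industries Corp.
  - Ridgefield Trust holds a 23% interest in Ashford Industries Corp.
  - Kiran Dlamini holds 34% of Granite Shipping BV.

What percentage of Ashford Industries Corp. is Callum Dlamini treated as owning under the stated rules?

By sibling attribution (R3), Callum Dlamini is treated as also owning Kiran Dlamini's interest in Orion Logistics SA, giving 61% + 39% = 100%.
By sibling attribution (R3), Callum Dlamini is treated as owning Kiran Dlamini's 34% interest in Granite Shipping BV.
Chain via Ridgefield Trust (R2): 69% × 23% = 15.87% of Ashford Industries Corp.
Chain via Orion Logistics SA (R2): 100% × 18% = 18% of Ashford Industries Corp.
Chain via Granite Shipping BV (R2): 34% × 41% = 13.94% of Ashford Industries Corp.
Aggregating (R1): 15.87% + 18% + 13.94% = 47.81%.

47.81%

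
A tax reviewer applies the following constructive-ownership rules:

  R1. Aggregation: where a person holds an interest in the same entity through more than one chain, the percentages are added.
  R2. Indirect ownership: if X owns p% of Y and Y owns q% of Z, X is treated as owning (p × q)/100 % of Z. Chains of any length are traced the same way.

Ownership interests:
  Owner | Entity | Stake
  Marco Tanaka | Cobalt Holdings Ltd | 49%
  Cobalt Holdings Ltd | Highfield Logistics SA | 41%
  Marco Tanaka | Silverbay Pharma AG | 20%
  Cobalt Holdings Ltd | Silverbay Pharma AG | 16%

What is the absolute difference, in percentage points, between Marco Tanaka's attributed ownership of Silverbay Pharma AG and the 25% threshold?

Chain via Cobalt Holdings Ltd (R2): 49% × 16% = 7.84% of Silverbay Pharma AG.
Direct interest in Silverbay Pharma AG: 20%.
Aggregating (R1): 7.84% + 20% = 27.84%.
27.84% exceeds the 25% threshold by 2.84 percentage points.

2.84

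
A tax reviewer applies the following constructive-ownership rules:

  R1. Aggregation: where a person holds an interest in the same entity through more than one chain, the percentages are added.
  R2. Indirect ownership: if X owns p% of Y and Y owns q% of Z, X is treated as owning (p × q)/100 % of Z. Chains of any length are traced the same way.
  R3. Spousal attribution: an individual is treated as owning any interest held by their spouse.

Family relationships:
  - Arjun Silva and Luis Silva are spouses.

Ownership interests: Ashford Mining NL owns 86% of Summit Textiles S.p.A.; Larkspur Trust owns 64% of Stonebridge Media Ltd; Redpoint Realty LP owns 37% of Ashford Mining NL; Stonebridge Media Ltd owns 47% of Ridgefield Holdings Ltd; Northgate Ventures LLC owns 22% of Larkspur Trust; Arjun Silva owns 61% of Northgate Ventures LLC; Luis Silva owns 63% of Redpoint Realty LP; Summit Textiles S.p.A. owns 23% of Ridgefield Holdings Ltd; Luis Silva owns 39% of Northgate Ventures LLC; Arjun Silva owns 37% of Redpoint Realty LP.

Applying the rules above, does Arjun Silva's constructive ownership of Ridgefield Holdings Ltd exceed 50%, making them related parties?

By spousal attribution (R3), Arjun Silva is treated as also owning Luis Silva's interest in Redpoint Realty LP, giving 37% + 63% = 100%.
By spousal attribution (R3), Arjun Silva is treated as also owning Luis Silva's interest in Northgate Ventures LLC, giving 61% + 39% = 100%.
Chain via Redpoint Realty LP → Ashford Mining NL → Summit Textiles S.p.A. (R2): 100% × 37% × 86% × 23% = 7.3186% of Ridgefield Holdings Ltd.
Chain via Northgate Ventures LLC → Larkspur Trust → Stonebridge Media Ltd (R2): 100% × 22% × 64% × 47% = 6.6176% of Ridgefield Holdings Ltd.
Aggregating (R1): 7.3186% + 6.6176% = 13.9362%.
13.9362% does not exceed the 50% threshold, so Arjun is not a related party to Ridgefield Holdings Ltd.

No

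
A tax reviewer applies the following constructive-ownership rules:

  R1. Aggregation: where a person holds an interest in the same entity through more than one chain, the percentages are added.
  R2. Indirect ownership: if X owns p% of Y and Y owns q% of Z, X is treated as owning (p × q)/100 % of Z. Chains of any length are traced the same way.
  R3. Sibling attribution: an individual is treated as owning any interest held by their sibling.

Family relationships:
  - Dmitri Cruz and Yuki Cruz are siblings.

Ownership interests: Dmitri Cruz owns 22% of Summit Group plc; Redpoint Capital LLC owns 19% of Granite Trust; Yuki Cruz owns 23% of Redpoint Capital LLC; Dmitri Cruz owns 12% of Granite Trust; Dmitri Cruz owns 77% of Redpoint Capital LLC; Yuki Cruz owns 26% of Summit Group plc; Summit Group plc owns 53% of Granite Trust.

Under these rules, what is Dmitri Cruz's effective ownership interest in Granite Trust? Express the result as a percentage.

By sibling attribution (R3), Dmitri Cruz is treated as also owning Yuki Cruz's interest in Redpoint Capital LLC, giving 77% + 23% = 100%.
By sibling attribution (R3), Dmitri Cruz is treated as also owning Yuki Cruz's interest in Summit Group plc, giving 22% + 26% = 48%.
Chain via Redpoint Capital LLC (R2): 100% × 19% = 19% of Granite Trust.
Chain via Summit Group plc (R2): 48% × 53% = 25.44% of Granite Trust.
Direct interest in Granite Trust: 12%.
Aggregating (R1): 19% + 25.44% + 12% = 56.44%.

56.44%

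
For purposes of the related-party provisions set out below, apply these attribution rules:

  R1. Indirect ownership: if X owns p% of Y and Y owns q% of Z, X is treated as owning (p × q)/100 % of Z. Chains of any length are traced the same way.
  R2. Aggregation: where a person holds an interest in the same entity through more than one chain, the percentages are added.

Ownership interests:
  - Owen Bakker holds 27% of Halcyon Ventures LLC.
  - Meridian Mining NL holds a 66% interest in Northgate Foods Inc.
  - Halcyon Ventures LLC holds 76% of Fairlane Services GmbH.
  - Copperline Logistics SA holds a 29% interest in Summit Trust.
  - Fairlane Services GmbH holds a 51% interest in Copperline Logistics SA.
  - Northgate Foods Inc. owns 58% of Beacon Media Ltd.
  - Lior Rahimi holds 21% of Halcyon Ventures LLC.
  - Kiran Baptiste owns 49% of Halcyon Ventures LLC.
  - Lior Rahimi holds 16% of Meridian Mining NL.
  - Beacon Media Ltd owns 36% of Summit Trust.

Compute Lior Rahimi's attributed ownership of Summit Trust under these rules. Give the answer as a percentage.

4.565412%

Chain via Meridian Mining NL → Northgate Foods Inc. → Beacon Media Ltd (R1): 16% × 66% × 58% × 36% = 2.204928% of Summit Trust.
Chain via Halcyon Ventures LLC → Fairlane Services GmbH → Copperline Logistics SA (R1): 21% × 76% × 51% × 29% = 2.360484% of Summit Trust.
Aggregating (R2): 2.204928% + 2.360484% = 4.565412%.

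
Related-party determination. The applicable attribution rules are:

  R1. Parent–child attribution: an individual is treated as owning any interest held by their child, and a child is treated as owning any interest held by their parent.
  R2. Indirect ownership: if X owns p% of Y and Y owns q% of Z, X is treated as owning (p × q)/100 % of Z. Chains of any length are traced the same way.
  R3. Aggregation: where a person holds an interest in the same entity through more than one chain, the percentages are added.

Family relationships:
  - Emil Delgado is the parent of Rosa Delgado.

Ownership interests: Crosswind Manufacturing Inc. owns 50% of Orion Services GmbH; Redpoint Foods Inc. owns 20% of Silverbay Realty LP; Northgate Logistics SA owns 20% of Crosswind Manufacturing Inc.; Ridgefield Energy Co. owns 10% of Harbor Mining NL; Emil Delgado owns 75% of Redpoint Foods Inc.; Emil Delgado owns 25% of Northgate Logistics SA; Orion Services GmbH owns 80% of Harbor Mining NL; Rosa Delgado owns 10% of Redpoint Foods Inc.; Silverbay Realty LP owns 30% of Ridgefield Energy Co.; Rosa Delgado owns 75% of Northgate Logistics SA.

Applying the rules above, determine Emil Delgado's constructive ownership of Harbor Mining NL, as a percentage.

By parent–child attribution (R1), Emil Delgado is treated as also owning Rosa Delgado's interest in Northgate Logistics SA, giving 25% + 75% = 100%.
By parent–child attribution (R1), Emil Delgado is treated as also owning Rosa Delgado's interest in Redpoint Foods Inc, giving 75% + 10% = 85%.
Chain via Northgate Logistics SA → Crosswind Manufacturing Inc. → Orion Services GmbH (R2): 100% × 20% × 50% × 80% = 8% of Harbor Mining NL.
Chain via Redpoint Foods Inc. → Silverbay Realty LP → Ridgefield Energy Co. (R2): 85% × 20% × 30% × 10% = 0.51% of Harbor Mining NL.
Aggregating (R3): 8% + 0.51% = 8.51%.

8.51%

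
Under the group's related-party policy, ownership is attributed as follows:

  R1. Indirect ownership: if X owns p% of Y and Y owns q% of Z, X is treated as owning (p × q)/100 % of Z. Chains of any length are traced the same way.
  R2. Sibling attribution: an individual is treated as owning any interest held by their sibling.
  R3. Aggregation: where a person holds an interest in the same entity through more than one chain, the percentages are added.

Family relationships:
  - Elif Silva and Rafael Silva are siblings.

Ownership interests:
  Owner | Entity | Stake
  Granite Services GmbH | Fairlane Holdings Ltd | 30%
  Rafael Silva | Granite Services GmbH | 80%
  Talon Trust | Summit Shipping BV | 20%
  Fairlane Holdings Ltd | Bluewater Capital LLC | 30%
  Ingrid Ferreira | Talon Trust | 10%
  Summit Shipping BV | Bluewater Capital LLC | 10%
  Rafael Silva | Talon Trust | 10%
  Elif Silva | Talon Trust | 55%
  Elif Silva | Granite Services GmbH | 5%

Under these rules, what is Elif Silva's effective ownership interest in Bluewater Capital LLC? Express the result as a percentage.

8.95%

By sibling attribution (R2), Elif Silva is treated as also owning Rafael Silva's interest in Granite Services GmbH, giving 5% + 80% = 85%.
By sibling attribution (R2), Elif Silva is treated as also owning Rafael Silva's interest in Talon Trust, giving 55% + 10% = 65%.
Chain via Granite Services GmbH → Fairlane Holdings Ltd (R1): 85% × 30% × 30% = 7.65% of Bluewater Capital LLC.
Chain via Talon Trust → Summit Shipping BV (R1): 65% × 20% × 10% = 1.3% of Bluewater Capital LLC.
Aggregating (R3): 7.65% + 1.3% = 8.95%.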